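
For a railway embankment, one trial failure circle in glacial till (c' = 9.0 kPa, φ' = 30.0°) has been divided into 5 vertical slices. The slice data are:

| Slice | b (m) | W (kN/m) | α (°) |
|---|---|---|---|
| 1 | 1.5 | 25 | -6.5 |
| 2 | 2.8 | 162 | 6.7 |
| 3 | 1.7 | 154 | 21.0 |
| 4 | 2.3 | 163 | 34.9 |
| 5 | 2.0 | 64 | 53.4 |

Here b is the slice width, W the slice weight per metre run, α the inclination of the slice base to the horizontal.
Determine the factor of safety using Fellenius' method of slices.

Ordinary method of slices: FS = Σ[c'·Δl_i + (W_i cosα_i)·tanφ'] / Σ W_i sinα_i, with Δl_i = b_i / cosα_i.
Slice 1: Δl = 1.5/cos(-6.5°) = 1.510 m; N'_1 = 25·cos(-6.5°) = 24.8; c'Δl = 13.59; W sinα = -2.8
Slice 2: Δl = 2.8/cos6.7° = 2.819 m; N'_2 = 162·cos6.7° = 160.9; c'Δl = 25.37; W sinα = 18.9
Slice 3: Δl = 1.7/cos21.0° = 1.821 m; N'_3 = 154·cos21.0° = 143.8; c'Δl = 16.39; W sinα = 55.2
Slice 4: Δl = 2.3/cos34.9° = 2.804 m; N'_4 = 163·cos34.9° = 133.7; c'Δl = 25.24; W sinα = 93.3
Slice 5: Δl = 2.0/cos53.4° = 3.354 m; N'_5 = 64·cos53.4° = 38.2; c'Δl = 30.19; W sinα = 51.4
Σc'Δl = 110.8 kN/m; ΣN' = 501.3 kN/m; ΣW sinα = 215.9 kN/m
Resisting = 110.8 + 501.3·tan30.0° = 110.8 + 289.5 = 400.2 kN/m
FS = 400.2 / 215.9 = 1.854

FS = 1.85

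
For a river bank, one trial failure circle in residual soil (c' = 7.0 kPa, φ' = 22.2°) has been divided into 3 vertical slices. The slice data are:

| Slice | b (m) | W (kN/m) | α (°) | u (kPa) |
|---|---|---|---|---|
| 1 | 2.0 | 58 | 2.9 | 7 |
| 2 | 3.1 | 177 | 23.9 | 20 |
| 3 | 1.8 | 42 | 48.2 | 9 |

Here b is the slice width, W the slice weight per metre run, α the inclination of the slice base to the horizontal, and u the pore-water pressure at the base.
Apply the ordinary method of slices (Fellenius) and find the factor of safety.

Ordinary method of slices: FS = Σ[c'·Δl_i + (W_i cosα_i − u_i·Δl_i)·tanφ'] / Σ W_i sinα_i, with Δl_i = b_i / cosα_i.
Slice 1: Δl = 2.0/cos2.9° = 2.003 m; N'_1 = 58·cos2.9° − 7·2.003 = 43.9; c'Δl = 14.02; W sinα = 2.9
Slice 2: Δl = 3.1/cos23.9° = 3.391 m; N'_2 = 177·cos23.9° − 20·3.391 = 94.0; c'Δl = 23.74; W sinα = 71.7
Slice 3: Δl = 1.8/cos48.2° = 2.701 m; N'_3 = 42·cos48.2° − 9·2.701 = 3.7; c'Δl = 18.90; W sinα = 31.3
Σc'Δl = 56.7 kN/m; ΣN' = 141.6 kN/m; ΣW sinα = 106.0 kN/m
Resisting = 56.7 + 141.6·tan22.2° = 56.7 + 57.8 = 114.4 kN/m
FS = 114.4 / 106.0 = 1.080

FS = 1.08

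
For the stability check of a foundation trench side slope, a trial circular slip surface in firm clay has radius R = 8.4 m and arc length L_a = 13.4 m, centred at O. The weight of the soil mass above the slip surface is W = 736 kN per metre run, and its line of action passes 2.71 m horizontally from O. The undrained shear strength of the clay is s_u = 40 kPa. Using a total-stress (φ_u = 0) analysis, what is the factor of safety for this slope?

Taking moments about the centre O, the resisting moment is provided by the undrained shear strength acting along the arc:
M_R = s_u·L_a·R = 40·13.40·8.4 = 4502.4 kN·m/m
M_D = W·d = 736·2.71 = 1994.6 kN·m/m
FS = M_R / M_D = 4502.4 / 1994.6 = 2.257

FS = 2.26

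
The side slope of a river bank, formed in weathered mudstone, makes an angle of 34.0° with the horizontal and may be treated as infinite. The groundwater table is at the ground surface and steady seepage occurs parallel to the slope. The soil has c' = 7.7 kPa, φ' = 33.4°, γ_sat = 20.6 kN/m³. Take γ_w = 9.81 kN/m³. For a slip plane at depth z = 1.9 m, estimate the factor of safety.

With seepage parallel to the slope and the water table at the surface, the effective normal stress on the slip plane uses the buoyant unit weight γ' = γ_sat − γ_w while the driving shear stress uses γ_sat:
FS = [c' + γ' z cos²β tanφ'] / [γ_sat z sinβ cosβ]
γ' = 20.6 − 9.81 = 10.79 kN/m³
Numerator = 7.7 + 10.79·1.9·cos²34.0°·tan33.4° = 7.7 + 10.79·1.9·0.6873·0.6594 = 16.991 kPa
Denominator = 20.6·1.9·sin34.0°·cos34.0° = 20.6·1.9·0.5592·0.8290 = 18.145 kPa
FS = 16.991 / 18.145 = 0.936

FS = 0.94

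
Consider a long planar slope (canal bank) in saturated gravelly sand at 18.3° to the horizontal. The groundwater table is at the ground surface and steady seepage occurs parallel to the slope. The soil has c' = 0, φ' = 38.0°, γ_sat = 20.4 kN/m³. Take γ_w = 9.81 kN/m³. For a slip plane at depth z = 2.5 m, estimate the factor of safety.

With seepage parallel to the slope and the water table at the surface, the effective normal stress on the slip plane uses the buoyant unit weight γ' = γ_sat − γ_w while the driving shear stress uses γ_sat:
FS = [c' + γ' z cos²β tanφ'] / [γ_sat z sinβ cosβ]
(For c' = 0 this reduces to FS = (γ'/γ_sat)·tanφ'/tanβ.)
γ' = 20.4 − 9.81 = 10.59 kN/m³
Numerator = 0.0 + 10.59·2.5·cos²18.3°·tan38.0° = 0.0 + 10.59·2.5·0.9014·0.7813 = 18.645 kPa
Denominator = 20.4·2.5·sin18.3°·cos18.3° = 20.4·2.5·0.3140·0.9494 = 15.204 kPa
FS = 18.645 / 15.204 = 1.226

FS = 1.23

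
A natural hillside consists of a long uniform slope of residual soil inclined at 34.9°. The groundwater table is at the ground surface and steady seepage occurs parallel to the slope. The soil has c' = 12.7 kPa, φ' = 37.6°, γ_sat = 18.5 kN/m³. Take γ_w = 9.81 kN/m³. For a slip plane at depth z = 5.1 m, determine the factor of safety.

FS = 0.81

With seepage parallel to the slope and the water table at the surface, the effective normal stress on the slip plane uses the buoyant unit weight γ' = γ_sat − γ_w while the driving shear stress uses γ_sat:
FS = [c' + γ' z cos²β tanφ'] / [γ_sat z sinβ cosβ]
γ' = 18.5 − 9.81 = 8.69 kN/m³
Numerator = 12.7 + 8.69·5.1·cos²34.9°·tan37.6° = 12.7 + 8.69·5.1·0.6726·0.7701 = 35.658 kPa
Denominator = 18.5·5.1·sin34.9°·cos34.9° = 18.5·5.1·0.5721·0.8202 = 44.273 kPa
FS = 35.658 / 44.273 = 0.805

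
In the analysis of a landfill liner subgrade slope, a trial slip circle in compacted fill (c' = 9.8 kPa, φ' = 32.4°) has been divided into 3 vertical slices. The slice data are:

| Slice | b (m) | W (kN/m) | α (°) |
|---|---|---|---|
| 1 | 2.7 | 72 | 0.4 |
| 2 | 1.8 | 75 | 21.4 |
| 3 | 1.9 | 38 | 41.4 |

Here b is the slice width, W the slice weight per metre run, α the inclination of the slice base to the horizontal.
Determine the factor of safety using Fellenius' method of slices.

FS = 3.36

Ordinary method of slices: FS = Σ[c'·Δl_i + (W_i cosα_i)·tanφ'] / Σ W_i sinα_i, with Δl_i = b_i / cosα_i.
Slice 1: Δl = 2.7/cos0.4° = 2.700 m; N'_1 = 72·cos0.4° = 72.0; c'Δl = 26.46; W sinα = 0.5
Slice 2: Δl = 1.8/cos21.4° = 1.933 m; N'_2 = 75·cos21.4° = 69.8; c'Δl = 18.95; W sinα = 27.4
Slice 3: Δl = 1.9/cos41.4° = 2.533 m; N'_3 = 38·cos41.4° = 28.5; c'Δl = 24.82; W sinα = 25.1
Σc'Δl = 70.2 kN/m; ΣN' = 170.3 kN/m; ΣW sinα = 53.0 kN/m
Resisting = 70.2 + 170.3·tan32.4° = 70.2 + 108.1 = 178.3 kN/m
FS = 178.3 / 53.0 = 3.365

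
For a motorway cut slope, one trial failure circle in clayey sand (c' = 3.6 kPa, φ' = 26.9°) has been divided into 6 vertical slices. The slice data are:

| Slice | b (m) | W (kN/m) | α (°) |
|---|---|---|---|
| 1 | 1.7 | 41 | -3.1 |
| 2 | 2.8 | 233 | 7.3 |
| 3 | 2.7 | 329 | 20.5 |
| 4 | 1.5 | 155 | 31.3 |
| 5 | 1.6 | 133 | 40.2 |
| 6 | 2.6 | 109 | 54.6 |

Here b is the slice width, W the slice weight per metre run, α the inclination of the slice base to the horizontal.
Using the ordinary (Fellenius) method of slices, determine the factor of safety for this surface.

Ordinary method of slices: FS = Σ[c'·Δl_i + (W_i cosα_i)·tanφ'] / Σ W_i sinα_i, with Δl_i = b_i / cosα_i.
Slice 1: Δl = 1.7/cos(-3.1°) = 1.702 m; N'_1 = 41·cos(-3.1°) = 40.9; c'Δl = 6.13; W sinα = -2.2
Slice 2: Δl = 2.8/cos7.3° = 2.823 m; N'_2 = 233·cos7.3° = 231.1; c'Δl = 10.16; W sinα = 29.6
Slice 3: Δl = 2.7/cos20.5° = 2.883 m; N'_3 = 329·cos20.5° = 308.2; c'Δl = 10.38; W sinα = 115.2
Slice 4: Δl = 1.5/cos31.3° = 1.755 m; N'_4 = 155·cos31.3° = 132.4; c'Δl = 6.32; W sinα = 80.5
Slice 5: Δl = 1.6/cos40.2° = 2.095 m; N'_5 = 133·cos40.2° = 101.6; c'Δl = 7.54; W sinα = 85.8
Slice 6: Δl = 2.6/cos54.6° = 4.488 m; N'_6 = 109·cos54.6° = 63.1; c'Δl = 16.16; W sinα = 88.8
Σc'Δl = 56.7 kN/m; ΣN' = 877.4 kN/m; ΣW sinα = 397.8 kN/m
Resisting = 56.7 + 877.4·tan26.9° = 56.7 + 445.1 = 501.8 kN/m
FS = 501.8 / 397.8 = 1.261

FS = 1.26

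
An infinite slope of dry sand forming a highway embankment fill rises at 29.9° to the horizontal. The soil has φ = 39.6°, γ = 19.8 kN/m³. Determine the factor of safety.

For a dry cohesionless infinite slope the factor of safety is FS = tanφ / tanβ.
FS = tan39.6° / tan29.9° = 0.8273 / 0.5750 = 1.439

FS = 1.44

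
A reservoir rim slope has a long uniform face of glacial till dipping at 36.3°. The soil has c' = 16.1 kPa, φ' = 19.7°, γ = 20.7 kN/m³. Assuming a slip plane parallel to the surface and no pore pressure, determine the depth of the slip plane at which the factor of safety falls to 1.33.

z = 1.93 m

Setting FS = 1.33 in FS = [c' + γz cos²β tanφ'] / [γz sinβ cosβ] and solving for z:
z = c' / [γ cosβ (FS·sinβ − cosβ·tanφ')]
  = 16.1 / [20.7·cos36.3°·(1.33·sin36.3° − cos36.3°·tan19.7°)]
  = 16.1 / [20.7·0.8059·(1.33·0.5920 − 0.8059·0.3581)]
  = 16.1 / 8.3216 = 1.935 m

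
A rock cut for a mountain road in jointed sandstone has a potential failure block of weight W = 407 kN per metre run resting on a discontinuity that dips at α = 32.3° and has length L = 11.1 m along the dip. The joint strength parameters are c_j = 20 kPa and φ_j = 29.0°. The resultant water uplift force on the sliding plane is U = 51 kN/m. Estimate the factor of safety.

FS = 1.77

Resolving the block weight along and normal to the plane and applying the Mohr–Coulomb strength on the joint:
N' = W cosα − U = 407·cos32.3° − 51 = 293.0 kN/m
Driving force T = W sinα = 407·sin32.3° = 217.5 kN/m
Resisting force R = c_j·L + N'·tanφ_j = 20·11.1 + 293.0·tan29.0° = 222.0 + 162.4 = 384.4 kN/m
FS = R / T = 384.4 / 217.5 = 1.768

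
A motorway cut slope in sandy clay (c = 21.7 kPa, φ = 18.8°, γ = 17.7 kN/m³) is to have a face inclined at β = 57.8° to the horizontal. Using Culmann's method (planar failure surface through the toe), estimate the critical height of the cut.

H_c = 17.63 m

Culmann's analysis gives the critical failure plane at α_cr = (β + φ)/2 = (57.8 + 18.8)/2 = 38.3°, and the critical height
H_c = (4c/γ) · sinβ cosφ / [1 − cos(β − φ)]
    = (4·21.7/17.7) · sin57.8°·cos18.8° / [1 − cos(39.0°)]
    = 4.904 · 0.8462·0.9466 / [1 − 0.7771]
    = 4.904 · 0.8010 / 0.2229
    = 17.63 m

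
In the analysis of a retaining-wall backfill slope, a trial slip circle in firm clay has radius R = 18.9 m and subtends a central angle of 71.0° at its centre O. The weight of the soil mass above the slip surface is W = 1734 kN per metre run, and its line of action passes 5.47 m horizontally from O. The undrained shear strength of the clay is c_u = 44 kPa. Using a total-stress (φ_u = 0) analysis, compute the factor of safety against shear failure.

FS = 2.05

Taking moments about the centre O, the resisting moment is provided by the undrained shear strength acting along the arc:
Arc length L_a = R·θ = 18.9·(71.0°·π/180) = 18.9·1.2392 = 23.42 m
M_R = c_u·L_a·R = 44·23.42·18.9 = 19476.5 kN·m/m
M_D = W·d = 1734·5.47 = 9485.0 kN·m/m
FS = M_R / M_D = 19476.5 / 9485.0 = 2.053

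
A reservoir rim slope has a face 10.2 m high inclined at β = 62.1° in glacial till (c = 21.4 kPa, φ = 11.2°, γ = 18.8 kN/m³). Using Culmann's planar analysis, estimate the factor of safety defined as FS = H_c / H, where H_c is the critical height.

H_c = (4c/γ) · sinβ cosφ / [1 − cos(β − φ)]
    = (4·21.4/18.8) · sin62.1°·cos11.2° / [1 − cos50.9°]
    = 4.553 · 0.8669 / 0.3693 = 10.69 m
FS = H_c / H = 10.69 / 10.2 = 1.048

FS = 1.05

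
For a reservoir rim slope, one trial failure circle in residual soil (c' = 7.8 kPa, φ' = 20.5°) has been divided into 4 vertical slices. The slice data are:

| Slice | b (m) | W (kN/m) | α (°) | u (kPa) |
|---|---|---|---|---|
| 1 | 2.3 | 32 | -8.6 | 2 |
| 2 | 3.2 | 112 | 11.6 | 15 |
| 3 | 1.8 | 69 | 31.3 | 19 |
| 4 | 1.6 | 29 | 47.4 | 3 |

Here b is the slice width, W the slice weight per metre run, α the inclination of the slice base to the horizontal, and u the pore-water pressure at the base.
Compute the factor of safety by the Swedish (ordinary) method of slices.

Ordinary method of slices: FS = Σ[c'·Δl_i + (W_i cosα_i − u_i·Δl_i)·tanφ'] / Σ W_i sinα_i, with Δl_i = b_i / cosα_i.
Slice 1: Δl = 2.3/cos(-8.6°) = 2.326 m; N'_1 = 32·cos(-8.6°) − 2·2.326 = 27.0; c'Δl = 18.14; W sinα = -4.8
Slice 2: Δl = 3.2/cos11.6° = 3.267 m; N'_2 = 112·cos11.6° − 15·3.267 = 60.7; c'Δl = 25.48; W sinα = 22.5
Slice 3: Δl = 1.8/cos31.3° = 2.107 m; N'_3 = 69·cos31.3° − 19·2.107 = 18.9; c'Δl = 16.43; W sinα = 35.8
Slice 4: Δl = 1.6/cos47.4° = 2.364 m; N'_4 = 29·cos47.4° − 3·2.364 = 12.5; c'Δl = 18.44; W sinα = 21.3
Σc'Δl = 78.5 kN/m; ΣN' = 119.2 kN/m; ΣW sinα = 74.9 kN/m
Resisting = 78.5 + 119.2·tan20.5° = 78.5 + 44.6 = 123.0 kN/m
FS = 123.0 / 74.9 = 1.642

FS = 1.64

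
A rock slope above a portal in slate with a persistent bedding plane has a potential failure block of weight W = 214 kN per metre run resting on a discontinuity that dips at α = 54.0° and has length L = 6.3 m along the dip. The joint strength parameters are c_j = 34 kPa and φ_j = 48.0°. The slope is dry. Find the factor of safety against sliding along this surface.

Resolving the block weight along and normal to the plane and applying the Mohr–Coulomb strength on the joint:
N' = W cosα = 214·cos54.0° = 125.8 kN/m
Driving force T = W sinα = 214·sin54.0° = 173.1 kN/m
Resisting force R = c_j·L + N'·tanφ_j = 34·6.3 + 125.8·tan48.0° = 214.2 + 139.7 = 353.9 kN/m
FS = R / T = 353.9 / 173.1 = 2.044

FS = 2.04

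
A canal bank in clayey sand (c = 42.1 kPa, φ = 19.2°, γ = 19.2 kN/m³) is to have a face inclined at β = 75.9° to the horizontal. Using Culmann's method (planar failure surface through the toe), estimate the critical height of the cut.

Culmann's analysis gives the critical failure plane at α_cr = (β + φ)/2 = (75.9 + 19.2)/2 = 47.6°, and the critical height
H_c = (4c/γ) · sinβ cosφ / [1 − cos(β − φ)]
    = (4·42.1/19.2) · sin75.9°·cos19.2° / [1 − cos(56.7°)]
    = 8.771 · 0.9699·0.9444 / [1 − 0.5490]
    = 8.771 · 0.9159 / 0.4510
    = 17.81 m

H_c = 17.81 m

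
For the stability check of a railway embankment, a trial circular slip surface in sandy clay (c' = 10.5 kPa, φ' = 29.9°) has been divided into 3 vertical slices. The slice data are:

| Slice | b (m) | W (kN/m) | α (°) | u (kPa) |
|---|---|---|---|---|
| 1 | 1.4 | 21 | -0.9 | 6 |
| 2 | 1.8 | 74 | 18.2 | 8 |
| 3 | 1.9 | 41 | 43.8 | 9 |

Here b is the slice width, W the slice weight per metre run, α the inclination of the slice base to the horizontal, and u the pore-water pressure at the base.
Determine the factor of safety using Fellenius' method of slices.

Ordinary method of slices: FS = Σ[c'·Δl_i + (W_i cosα_i − u_i·Δl_i)·tanφ'] / Σ W_i sinα_i, with Δl_i = b_i / cosα_i.
Slice 1: Δl = 1.4/cos(-0.9°) = 1.400 m; N'_1 = 21·cos(-0.9°) − 6·1.400 = 12.6; c'Δl = 14.70; W sinα = -0.3
Slice 2: Δl = 1.8/cos18.2° = 1.895 m; N'_2 = 74·cos18.2° − 8·1.895 = 55.1; c'Δl = 19.90; W sinα = 23.1
Slice 3: Δl = 1.9/cos43.8° = 2.632 m; N'_3 = 41·cos43.8° − 9·2.632 = 5.9; c'Δl = 27.64; W sinα = 28.4
Σc'Δl = 62.2 kN/m; ΣN' = 73.6 kN/m; ΣW sinα = 51.2 kN/m
Resisting = 62.2 + 73.6·tan29.9° = 62.2 + 42.3 = 104.6 kN/m
FS = 104.6 / 51.2 = 2.044

FS = 2.04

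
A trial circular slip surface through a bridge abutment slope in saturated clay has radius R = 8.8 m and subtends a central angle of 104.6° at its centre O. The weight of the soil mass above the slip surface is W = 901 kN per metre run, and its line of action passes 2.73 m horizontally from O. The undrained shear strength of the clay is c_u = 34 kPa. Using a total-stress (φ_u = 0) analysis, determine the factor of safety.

FS = 1.95

Taking moments about the centre O, the resisting moment is provided by the undrained shear strength acting along the arc:
Arc length L_a = R·θ = 8.8·(104.6°·π/180) = 8.8·1.8256 = 16.07 m
M_R = c_u·L_a·R = 34·16.07·8.8 = 4806.8 kN·m/m
M_D = W·d = 901·2.73 = 2459.7 kN·m/m
FS = M_R / M_D = 4806.8 / 2459.7 = 1.954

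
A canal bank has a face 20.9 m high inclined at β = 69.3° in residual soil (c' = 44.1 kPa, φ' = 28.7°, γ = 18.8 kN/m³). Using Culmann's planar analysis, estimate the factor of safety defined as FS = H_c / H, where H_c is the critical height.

FS = 1.53

H_c = (4c'/γ) · sinβ cosφ' / [1 − cos(β − φ')]
    = (4·44.1/18.8) · sin69.3°·cos28.7° / [1 − cos40.6°]
    = 9.383 · 0.8205 / 0.2407 = 31.98 m
FS = H_c / H = 31.98 / 20.9 = 1.530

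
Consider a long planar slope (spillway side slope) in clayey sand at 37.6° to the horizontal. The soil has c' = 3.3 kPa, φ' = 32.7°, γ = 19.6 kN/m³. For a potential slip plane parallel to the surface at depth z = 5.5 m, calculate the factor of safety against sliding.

FS = 0.90

For an infinite slope with a slip plane parallel to the surface (no pore pressure): FS = [c' + γz cos²β tanφ'] / [γz sinβ cosβ].
γz = 19.6·5.5 = 107.80 kN/m²
Numerator = 3.3 + 107.80·cos²37.6°·tan32.7° = 3.3 + 107.80·0.6277·0.6420 = 46.742 kPa
Denominator = 107.80·sin37.6°·cos37.6° = 107.80·0.6101·0.7923 = 52.112 kPa
FS = 46.742 / 52.112 = 0.897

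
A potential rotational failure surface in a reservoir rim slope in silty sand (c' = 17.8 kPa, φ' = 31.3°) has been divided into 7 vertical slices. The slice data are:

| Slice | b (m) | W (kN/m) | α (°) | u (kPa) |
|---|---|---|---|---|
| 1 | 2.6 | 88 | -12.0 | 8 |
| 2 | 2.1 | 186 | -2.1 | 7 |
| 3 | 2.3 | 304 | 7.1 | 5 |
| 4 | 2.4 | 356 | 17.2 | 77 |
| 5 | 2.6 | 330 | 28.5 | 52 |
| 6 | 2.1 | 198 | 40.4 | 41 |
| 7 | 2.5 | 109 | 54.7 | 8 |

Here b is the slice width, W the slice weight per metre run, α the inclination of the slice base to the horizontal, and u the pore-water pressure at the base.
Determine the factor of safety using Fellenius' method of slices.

FS = 1.79

Ordinary method of slices: FS = Σ[c'·Δl_i + (W_i cosα_i − u_i·Δl_i)·tanφ'] / Σ W_i sinα_i, with Δl_i = b_i / cosα_i.
Slice 1: Δl = 2.6/cos(-12.0°) = 2.658 m; N'_1 = 88·cos(-12.0°) − 8·2.658 = 64.8; c'Δl = 47.31; W sinα = -18.3
Slice 2: Δl = 2.1/cos(-2.1°) = 2.101 m; N'_2 = 186·cos(-2.1°) − 7·2.101 = 171.2; c'Δl = 37.41; W sinα = -6.8
Slice 3: Δl = 2.3/cos7.1° = 2.318 m; N'_3 = 304·cos7.1° − 5·2.318 = 290.1; c'Δl = 41.26; W sinα = 37.6
Slice 4: Δl = 2.4/cos17.2° = 2.512 m; N'_4 = 356·cos17.2° − 77·2.512 = 146.6; c'Δl = 44.72; W sinα = 105.3
Slice 5: Δl = 2.6/cos28.5° = 2.959 m; N'_5 = 330·cos28.5° − 52·2.959 = 136.2; c'Δl = 52.66; W sinα = 157.5
Slice 6: Δl = 2.1/cos40.4° = 2.758 m; N'_6 = 198·cos40.4° − 41·2.758 = 37.7; c'Δl = 49.08; W sinα = 128.3
Slice 7: Δl = 2.5/cos54.7° = 4.326 m; N'_7 = 109·cos54.7° − 8·4.326 = 28.4; c'Δl = 77.01; W sinα = 89.0
Σc'Δl = 349.5 kN/m; ΣN' = 875.0 kN/m; ΣW sinα = 492.5 kN/m
Resisting = 349.5 + 875.0·tan31.3° = 349.5 + 532.0 = 881.4 kN/m
FS = 881.4 / 492.5 = 1.790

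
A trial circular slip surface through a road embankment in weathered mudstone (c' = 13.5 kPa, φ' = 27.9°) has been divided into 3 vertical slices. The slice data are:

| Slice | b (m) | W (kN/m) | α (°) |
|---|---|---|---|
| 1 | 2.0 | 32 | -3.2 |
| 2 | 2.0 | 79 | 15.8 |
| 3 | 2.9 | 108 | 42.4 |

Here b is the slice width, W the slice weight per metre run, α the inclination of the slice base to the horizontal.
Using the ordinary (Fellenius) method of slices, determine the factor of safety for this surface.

FS = 2.24

Ordinary method of slices: FS = Σ[c'·Δl_i + (W_i cosα_i)·tanφ'] / Σ W_i sinα_i, with Δl_i = b_i / cosα_i.
Slice 1: Δl = 2.0/cos(-3.2°) = 2.003 m; N'_1 = 32·cos(-3.2°) = 32.0; c'Δl = 27.04; W sinα = -1.8
Slice 2: Δl = 2.0/cos15.8° = 2.079 m; N'_2 = 79·cos15.8° = 76.0; c'Δl = 28.06; W sinα = 21.5
Slice 3: Δl = 2.9/cos42.4° = 3.927 m; N'_3 = 108·cos42.4° = 79.8; c'Δl = 53.02; W sinα = 72.8
Σc'Δl = 108.1 kN/m; ΣN' = 187.7 kN/m; ΣW sinα = 92.5 kN/m
Resisting = 108.1 + 187.7·tan27.9° = 108.1 + 99.4 = 207.5 kN/m
FS = 207.5 / 92.5 = 2.242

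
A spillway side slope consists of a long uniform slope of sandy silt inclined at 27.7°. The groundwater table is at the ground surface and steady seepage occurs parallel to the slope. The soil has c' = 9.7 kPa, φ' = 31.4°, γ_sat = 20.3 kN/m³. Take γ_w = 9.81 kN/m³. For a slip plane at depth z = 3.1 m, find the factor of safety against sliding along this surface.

With seepage parallel to the slope and the water table at the surface, the effective normal stress on the slip plane uses the buoyant unit weight γ' = γ_sat − γ_w while the driving shear stress uses γ_sat:
FS = [c' + γ' z cos²β tanφ'] / [γ_sat z sinβ cosβ]
γ' = 20.3 − 9.81 = 10.49 kN/m³
Numerator = 9.7 + 10.49·3.1·cos²27.7°·tan31.4° = 9.7 + 10.49·3.1·0.7839·0.6104 = 25.261 kPa
Denominator = 20.3·3.1·sin27.7°·cos27.7° = 20.3·3.1·0.4648·0.8854 = 25.900 kPa
FS = 25.261 / 25.900 = 0.975

FS = 0.98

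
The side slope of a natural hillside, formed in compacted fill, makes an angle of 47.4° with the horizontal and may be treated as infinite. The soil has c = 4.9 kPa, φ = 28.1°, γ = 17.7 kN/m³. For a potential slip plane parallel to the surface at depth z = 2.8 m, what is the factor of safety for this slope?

FS = 0.69

For an infinite slope with a slip plane parallel to the surface (no pore pressure): FS = [c + γz cos²β tanφ] / [γz sinβ cosβ].
γz = 17.7·2.8 = 49.56 kN/m²
Numerator = 4.9 + 49.56·cos²47.4°·tan28.1° = 4.9 + 49.56·0.4582·0.5340 = 17.024 kPa
Denominator = 49.56·sin47.4°·cos47.4° = 49.56·0.7361·0.6769 = 24.693 kPa
FS = 17.024 / 24.693 = 0.689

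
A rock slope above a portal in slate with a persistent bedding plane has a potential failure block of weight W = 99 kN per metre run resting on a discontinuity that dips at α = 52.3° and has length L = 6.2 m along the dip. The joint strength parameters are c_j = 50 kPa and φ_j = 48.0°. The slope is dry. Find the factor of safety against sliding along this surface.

FS = 4.82

Resolving the block weight along and normal to the plane and applying the Mohr–Coulomb strength on the joint:
N' = W cosα = 99·cos52.3° = 60.5 kN/m
Driving force T = W sinα = 99·sin52.3° = 78.3 kN/m
Resisting force R = c_j·L + N'·tanφ_j = 50·6.2 + 60.5·tan48.0° = 310.0 + 67.2 = 377.2 kN/m
FS = R / T = 377.2 / 78.3 = 4.816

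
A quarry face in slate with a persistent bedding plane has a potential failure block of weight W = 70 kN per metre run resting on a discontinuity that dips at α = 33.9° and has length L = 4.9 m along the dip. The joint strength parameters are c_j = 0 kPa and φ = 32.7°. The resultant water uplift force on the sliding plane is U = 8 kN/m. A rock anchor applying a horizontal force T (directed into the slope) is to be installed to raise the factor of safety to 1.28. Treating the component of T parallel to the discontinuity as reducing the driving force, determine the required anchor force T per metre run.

T = 13 kN/m

Resolving forces along and normal to the sliding plane, with the horizontal anchor force T adding T·sinα to the effective normal force and T·cosα acting up the plane against the driving force:
FS = [c_jL + (W cosα − U + T sinα) tanφ] / [W sinα − T cosα]
Without the anchor: N' = 50.1 kN/m, driving T_d = 39.0 kN/m, resisting R = 0·4.9 + 50.1·tan32.7° = 32.2 kN/m, FS = 0.82.
Setting FS = 1.28 and solving for T:
1.28·(39.0 − T cos33.9°) = 32.2 + T sin33.9°·tan32.7°
T·(sin33.9°·tan32.7° + 1.28·cos33.9°) = 1.28·39.0 − 32.2
T·(0.5577·0.6420 + 1.28·0.8300) = 50.0 − 32.2 = 17.8
T·1.4205 = 17.8
T = 12.5 kN/m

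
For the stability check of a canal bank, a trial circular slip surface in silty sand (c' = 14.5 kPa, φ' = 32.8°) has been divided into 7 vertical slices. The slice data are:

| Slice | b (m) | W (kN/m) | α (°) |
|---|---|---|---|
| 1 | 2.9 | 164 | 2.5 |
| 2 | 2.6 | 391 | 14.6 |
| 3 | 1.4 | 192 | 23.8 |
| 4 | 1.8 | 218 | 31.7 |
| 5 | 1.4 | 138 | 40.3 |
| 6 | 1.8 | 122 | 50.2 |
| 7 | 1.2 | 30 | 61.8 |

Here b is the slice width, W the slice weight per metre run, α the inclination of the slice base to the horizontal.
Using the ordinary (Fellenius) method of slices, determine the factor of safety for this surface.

FS = 1.87

Ordinary method of slices: FS = Σ[c'·Δl_i + (W_i cosα_i)·tanφ'] / Σ W_i sinα_i, with Δl_i = b_i / cosα_i.
Slice 1: Δl = 2.9/cos2.5° = 2.903 m; N'_1 = 164·cos2.5° = 163.8; c'Δl = 42.09; W sinα = 7.2
Slice 2: Δl = 2.6/cos14.6° = 2.687 m; N'_2 = 391·cos14.6° = 378.4; c'Δl = 38.96; W sinα = 98.6
Slice 3: Δl = 1.4/cos23.8° = 1.530 m; N'_3 = 192·cos23.8° = 175.7; c'Δl = 22.19; W sinα = 77.5
Slice 4: Δl = 1.8/cos31.7° = 2.116 m; N'_4 = 218·cos31.7° = 185.5; c'Δl = 30.68; W sinα = 114.6
Slice 5: Δl = 1.4/cos40.3° = 1.836 m; N'_5 = 138·cos40.3° = 105.2; c'Δl = 26.62; W sinα = 89.3
Slice 6: Δl = 1.8/cos50.2° = 2.812 m; N'_6 = 122·cos50.2° = 78.1; c'Δl = 40.77; W sinα = 93.7
Slice 7: Δl = 1.2/cos61.8° = 2.539 m; N'_7 = 30·cos61.8° = 14.2; c'Δl = 36.82; W sinα = 26.4
Σc'Δl = 238.1 kN/m; ΣN' = 1100.9 kN/m; ΣW sinα = 507.2 kN/m
Resisting = 238.1 + 1100.9·tan32.8° = 238.1 + 709.5 = 947.6 kN/m
FS = 947.6 / 507.2 = 1.868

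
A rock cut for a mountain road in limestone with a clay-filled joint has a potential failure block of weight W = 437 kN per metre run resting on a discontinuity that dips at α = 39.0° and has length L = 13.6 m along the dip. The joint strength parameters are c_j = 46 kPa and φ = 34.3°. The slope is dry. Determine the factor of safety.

Resolving the block weight along and normal to the plane and applying the Mohr–Coulomb strength on the joint:
N' = W cosα = 437·cos39.0° = 339.6 kN/m
Driving force T = W sinα = 437·sin39.0° = 275.0 kN/m
Resisting force R = c_j·L + N'·tanφ = 46·13.6 + 339.6·tan34.3° = 625.6 + 231.7 = 857.3 kN/m
FS = R / T = 857.3 / 275.0 = 3.117

FS = 3.12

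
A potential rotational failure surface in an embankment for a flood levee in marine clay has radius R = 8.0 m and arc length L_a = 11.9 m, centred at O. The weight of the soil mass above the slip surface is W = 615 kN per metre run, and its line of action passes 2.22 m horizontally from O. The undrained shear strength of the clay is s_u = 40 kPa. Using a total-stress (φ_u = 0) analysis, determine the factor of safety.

FS = 2.79

Taking moments about the centre O, the resisting moment is provided by the undrained shear strength acting along the arc:
M_R = s_u·L_a·R = 40·11.90·8.0 = 3808.0 kN·m/m
M_D = W·d = 615·2.22 = 1365.3 kN·m/m
FS = M_R / M_D = 3808.0 / 1365.3 = 2.789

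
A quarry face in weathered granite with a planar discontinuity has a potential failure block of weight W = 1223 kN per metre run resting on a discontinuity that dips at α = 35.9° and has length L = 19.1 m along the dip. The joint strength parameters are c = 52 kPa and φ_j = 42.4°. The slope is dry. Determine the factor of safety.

Resolving the block weight along and normal to the plane and applying the Mohr–Coulomb strength on the joint:
N' = W cosα = 1223·cos35.9° = 990.7 kN/m
Driving force T = W sinα = 1223·sin35.9° = 717.1 kN/m
Resisting force R = c·L + N'·tanφ_j = 52·19.1 + 990.7·tan42.4° = 993.2 + 904.6 = 1897.8 kN/m
FS = R / T = 1897.8 / 717.1 = 2.646

FS = 2.65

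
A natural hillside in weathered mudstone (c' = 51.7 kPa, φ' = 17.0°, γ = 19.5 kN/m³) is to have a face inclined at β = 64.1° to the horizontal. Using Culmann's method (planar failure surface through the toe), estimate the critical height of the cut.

Culmann's analysis gives the critical failure plane at α_cr = (β + φ')/2 = (64.1 + 17.0)/2 = 40.5°, and the critical height
H_c = (4c'/γ) · sinβ cosφ' / [1 − cos(β − φ')]
    = (4·51.7/19.5) · sin64.1°·cos17.0° / [1 − cos(47.1°)]
    = 10.605 · 0.8996·0.9563 / [1 − 0.6807]
    = 10.605 · 0.8603 / 0.3193
    = 28.57 m

H_c = 28.57 m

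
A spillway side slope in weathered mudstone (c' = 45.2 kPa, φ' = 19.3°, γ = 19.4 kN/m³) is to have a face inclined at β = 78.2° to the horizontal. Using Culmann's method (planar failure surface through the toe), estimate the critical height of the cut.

H_c = 17.81 m

Culmann's analysis gives the critical failure plane at α_cr = (β + φ')/2 = (78.2 + 19.3)/2 = 48.8°, and the critical height
H_c = (4c'/γ) · sinβ cosφ' / [1 − cos(β − φ')]
    = (4·45.2/19.4) · sin78.2°·cos19.3° / [1 − cos(58.9°)]
    = 9.320 · 0.9789·0.9438 / [1 − 0.5165]
    = 9.320 · 0.9239 / 0.4835
    = 17.81 m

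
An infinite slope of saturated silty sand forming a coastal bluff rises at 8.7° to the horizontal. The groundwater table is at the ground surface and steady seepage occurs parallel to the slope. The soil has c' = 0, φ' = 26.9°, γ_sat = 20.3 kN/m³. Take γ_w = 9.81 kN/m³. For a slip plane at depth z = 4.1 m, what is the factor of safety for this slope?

FS = 1.71

With seepage parallel to the slope and the water table at the surface, the effective normal stress on the slip plane uses the buoyant unit weight γ' = γ_sat − γ_w while the driving shear stress uses γ_sat:
FS = [c' + γ' z cos²β tanφ'] / [γ_sat z sinβ cosβ]
(For c' = 0 this reduces to FS = (γ'/γ_sat)·tanφ'/tanβ.)
γ' = 20.3 − 9.81 = 10.49 kN/m³
Numerator = 0.0 + 10.49·4.1·cos²8.7°·tan26.9° = 0.0 + 10.49·4.1·0.9771·0.5073 = 21.320 kPa
Denominator = 20.3·4.1·sin8.7°·cos8.7° = 20.3·4.1·0.1513·0.9885 = 12.445 kPa
FS = 21.320 / 12.445 = 1.713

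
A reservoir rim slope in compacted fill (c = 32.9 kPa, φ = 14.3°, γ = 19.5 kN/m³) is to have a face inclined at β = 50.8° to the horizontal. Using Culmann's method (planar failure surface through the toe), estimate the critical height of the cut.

Culmann's analysis gives the critical failure plane at α_cr = (β + φ)/2 = (50.8 + 14.3)/2 = 32.5°, and the critical height
H_c = (4c/γ) · sinβ cosφ / [1 − cos(β − φ)]
    = (4·32.9/19.5) · sin50.8°·cos14.3° / [1 − cos(36.5°)]
    = 6.749 · 0.7749·0.9690 / [1 − 0.8039]
    = 6.749 · 0.7509 / 0.1961
    = 25.84 m

H_c = 25.84 m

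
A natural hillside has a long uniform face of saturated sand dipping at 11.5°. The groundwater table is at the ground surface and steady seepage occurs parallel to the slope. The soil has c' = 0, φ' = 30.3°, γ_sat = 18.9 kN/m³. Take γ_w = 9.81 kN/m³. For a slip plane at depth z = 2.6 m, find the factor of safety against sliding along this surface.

With seepage parallel to the slope and the water table at the surface, the effective normal stress on the slip plane uses the buoyant unit weight γ' = γ_sat − γ_w while the driving shear stress uses γ_sat:
FS = [c' + γ' z cos²β tanφ'] / [γ_sat z sinβ cosβ]
(For c' = 0 this reduces to FS = (γ'/γ_sat)·tanφ'/tanβ.)
γ' = 18.9 − 9.81 = 9.09 kN/m³
Numerator = 0.0 + 9.09·2.6·cos²11.5°·tan30.3° = 0.0 + 9.09·2.6·0.9603·0.5844 = 13.262 kPa
Denominator = 18.9·2.6·sin11.5°·cos11.5° = 18.9·2.6·0.1994·0.9799 = 9.600 kPa
FS = 13.262 / 9.600 = 1.381

FS = 1.38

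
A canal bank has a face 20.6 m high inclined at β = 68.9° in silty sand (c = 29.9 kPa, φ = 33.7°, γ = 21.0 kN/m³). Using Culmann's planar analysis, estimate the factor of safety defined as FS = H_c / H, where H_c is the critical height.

H_c = (4c/γ) · sinβ cosφ / [1 − cos(β − φ)]
    = (4·29.9/21.0) · sin68.9°·cos33.7° / [1 − cos35.2°]
    = 5.695 · 0.7762 / 0.1829 = 24.17 m
FS = H_c / H = 24.17 / 20.6 = 1.174

FS = 1.17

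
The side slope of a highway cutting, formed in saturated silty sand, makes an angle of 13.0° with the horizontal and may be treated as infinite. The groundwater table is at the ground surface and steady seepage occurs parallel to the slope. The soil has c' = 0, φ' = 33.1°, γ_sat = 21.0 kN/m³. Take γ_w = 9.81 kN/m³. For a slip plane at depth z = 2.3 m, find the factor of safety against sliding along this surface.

FS = 1.50

With seepage parallel to the slope and the water table at the surface, the effective normal stress on the slip plane uses the buoyant unit weight γ' = γ_sat − γ_w while the driving shear stress uses γ_sat:
FS = [c' + γ' z cos²β tanφ'] / [γ_sat z sinβ cosβ]
(For c' = 0 this reduces to FS = (γ'/γ_sat)·tanφ'/tanβ.)
γ' = 21.0 − 9.81 = 11.19 kN/m³
Numerator = 0.0 + 11.19·2.3·cos²13.0°·tan33.1° = 0.0 + 11.19·2.3·0.9494·0.6519 = 15.929 kPa
Denominator = 21.0·2.3·sin13.0°·cos13.0° = 21.0·2.3·0.2250·0.9744 = 10.587 kPa
FS = 15.929 / 10.587 = 1.505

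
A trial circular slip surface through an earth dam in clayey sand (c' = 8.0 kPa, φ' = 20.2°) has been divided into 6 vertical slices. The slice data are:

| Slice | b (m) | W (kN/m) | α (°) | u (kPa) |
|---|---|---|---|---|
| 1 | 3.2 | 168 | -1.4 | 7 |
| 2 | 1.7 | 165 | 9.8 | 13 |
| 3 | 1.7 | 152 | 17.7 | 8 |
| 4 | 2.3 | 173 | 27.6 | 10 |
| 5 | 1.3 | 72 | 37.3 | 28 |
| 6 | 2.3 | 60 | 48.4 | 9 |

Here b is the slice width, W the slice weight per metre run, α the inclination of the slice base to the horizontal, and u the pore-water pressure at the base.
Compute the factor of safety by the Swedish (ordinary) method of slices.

FS = 1.35

Ordinary method of slices: FS = Σ[c'·Δl_i + (W_i cosα_i − u_i·Δl_i)·tanφ'] / Σ W_i sinα_i, with Δl_i = b_i / cosα_i.
Slice 1: Δl = 3.2/cos(-1.4°) = 3.201 m; N'_1 = 168·cos(-1.4°) − 7·3.201 = 145.5; c'Δl = 25.61; W sinα = -4.1
Slice 2: Δl = 1.7/cos9.8° = 1.725 m; N'_2 = 165·cos9.8° − 13·1.725 = 140.2; c'Δl = 13.80; W sinα = 28.1
Slice 3: Δl = 1.7/cos17.7° = 1.784 m; N'_3 = 152·cos17.7° − 8·1.784 = 130.5; c'Δl = 14.28; W sinα = 46.2
Slice 4: Δl = 2.3/cos27.6° = 2.595 m; N'_4 = 173·cos27.6° − 10·2.595 = 127.4; c'Δl = 20.76; W sinα = 80.2
Slice 5: Δl = 1.3/cos37.3° = 1.634 m; N'_5 = 72·cos37.3° − 28·1.634 = 11.5; c'Δl = 13.07; W sinα = 43.6
Slice 6: Δl = 2.3/cos48.4° = 3.464 m; N'_6 = 60·cos48.4° − 9·3.464 = 8.7; c'Δl = 27.71; W sinα = 44.9
Σc'Δl = 115.2 kN/m; ΣN' = 563.8 kN/m; ΣW sinα = 238.8 kN/m
Resisting = 115.2 + 563.8·tan20.2° = 115.2 + 207.4 = 322.7 kN/m
FS = 322.7 / 238.8 = 1.351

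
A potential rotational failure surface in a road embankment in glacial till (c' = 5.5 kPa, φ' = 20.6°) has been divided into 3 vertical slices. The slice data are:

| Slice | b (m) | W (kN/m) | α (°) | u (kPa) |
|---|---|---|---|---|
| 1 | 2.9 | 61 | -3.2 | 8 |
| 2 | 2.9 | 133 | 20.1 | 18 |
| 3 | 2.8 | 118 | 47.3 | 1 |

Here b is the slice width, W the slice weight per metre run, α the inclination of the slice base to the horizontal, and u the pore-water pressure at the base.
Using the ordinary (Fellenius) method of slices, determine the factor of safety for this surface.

FS = 0.96

Ordinary method of slices: FS = Σ[c'·Δl_i + (W_i cosα_i − u_i·Δl_i)·tanφ'] / Σ W_i sinα_i, with Δl_i = b_i / cosα_i.
Slice 1: Δl = 2.9/cos(-3.2°) = 2.905 m; N'_1 = 61·cos(-3.2°) − 8·2.905 = 37.7; c'Δl = 15.97; W sinα = -3.4
Slice 2: Δl = 2.9/cos20.1° = 3.088 m; N'_2 = 133·cos20.1° − 18·3.088 = 69.3; c'Δl = 16.98; W sinα = 45.7
Slice 3: Δl = 2.8/cos47.3° = 4.129 m; N'_3 = 118·cos47.3° − 1·4.129 = 75.9; c'Δl = 22.71; W sinα = 86.7
Σc'Δl = 55.7 kN/m; ΣN' = 182.9 kN/m; ΣW sinα = 129.0 kN/m
Resisting = 55.7 + 182.9·tan20.6° = 55.7 + 68.7 = 124.4 kN/m
FS = 124.4 / 129.0 = 0.964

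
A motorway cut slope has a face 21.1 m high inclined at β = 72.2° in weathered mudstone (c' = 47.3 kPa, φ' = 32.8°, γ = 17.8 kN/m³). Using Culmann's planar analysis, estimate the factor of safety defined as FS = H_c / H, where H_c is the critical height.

H_c = (4c'/γ) · sinβ cosφ' / [1 − cos(β − φ')]
    = (4·47.3/17.8) · sin72.2°·cos32.8° / [1 − cos39.4°]
    = 10.629 · 0.8003 / 0.2273 = 37.43 m
FS = H_c / H = 37.43 / 21.1 = 1.774

FS = 1.77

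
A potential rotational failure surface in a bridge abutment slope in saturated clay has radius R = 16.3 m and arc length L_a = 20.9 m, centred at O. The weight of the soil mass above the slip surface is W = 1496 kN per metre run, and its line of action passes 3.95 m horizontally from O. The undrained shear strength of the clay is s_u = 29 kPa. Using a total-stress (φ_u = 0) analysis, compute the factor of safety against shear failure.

FS = 1.67

Taking moments about the centre O, the resisting moment is provided by the undrained shear strength acting along the arc:
M_R = s_u·L_a·R = 29·20.90·16.3 = 9879.4 kN·m/m
M_D = W·d = 1496·3.95 = 5909.2 kN·m/m
FS = M_R / M_D = 9879.4 / 5909.2 = 1.672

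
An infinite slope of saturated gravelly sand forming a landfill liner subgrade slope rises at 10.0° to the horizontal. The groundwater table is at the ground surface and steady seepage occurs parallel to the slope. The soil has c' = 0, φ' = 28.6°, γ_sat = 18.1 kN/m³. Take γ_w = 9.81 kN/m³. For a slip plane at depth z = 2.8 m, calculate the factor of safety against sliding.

FS = 1.42

With seepage parallel to the slope and the water table at the surface, the effective normal stress on the slip plane uses the buoyant unit weight γ' = γ_sat − γ_w while the driving shear stress uses γ_sat:
FS = [c' + γ' z cos²β tanφ'] / [γ_sat z sinβ cosβ]
(For c' = 0 this reduces to FS = (γ'/γ_sat)·tanφ'/tanβ.)
γ' = 18.1 − 9.81 = 8.29 kN/m³
Numerator = 0.0 + 8.29·2.8·cos²10.0°·tan28.6° = 0.0 + 8.29·2.8·0.9698·0.5452 = 12.274 kPa
Denominator = 18.1·2.8·sin10.0°·cos10.0° = 18.1·2.8·0.1736·0.9848 = 8.667 kPa
FS = 12.274 / 8.667 = 1.416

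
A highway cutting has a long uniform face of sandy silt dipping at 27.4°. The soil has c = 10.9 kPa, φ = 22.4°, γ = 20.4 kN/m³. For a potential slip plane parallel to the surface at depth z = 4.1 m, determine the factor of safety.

FS = 1.11

For an infinite slope with a slip plane parallel to the surface (no pore pressure): FS = [c + γz cos²β tanφ] / [γz sinβ cosβ].
γz = 20.4·4.1 = 83.64 kN/m²
Numerator = 10.9 + 83.64·cos²27.4°·tan22.4° = 10.9 + 83.64·0.7882·0.4122 = 38.073 kPa
Denominator = 83.64·sin27.4°·cos27.4° = 83.64·0.4602·0.8878 = 34.173 kPa
FS = 38.073 / 34.173 = 1.114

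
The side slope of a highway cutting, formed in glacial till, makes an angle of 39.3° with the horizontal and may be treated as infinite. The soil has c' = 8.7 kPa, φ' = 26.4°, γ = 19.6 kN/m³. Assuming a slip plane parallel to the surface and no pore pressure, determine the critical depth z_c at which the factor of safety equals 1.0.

Setting FS = 1.00 in FS = [c' + γz cos²β tanφ'] / [γz sinβ cosβ] and solving for z:
z = c' / [γ cosβ (FS·sinβ − cosβ·tanφ')]
  = 8.7 / [19.6·cos39.3°·(1.00·sin39.3° − cos39.3°·tan26.4°)]
  = 8.7 / [19.6·0.7738·(1.00·0.6334 − 0.7738·0.4964)]
  = 8.7 / 3.7803 = 2.301 m

z_c = 2.30 m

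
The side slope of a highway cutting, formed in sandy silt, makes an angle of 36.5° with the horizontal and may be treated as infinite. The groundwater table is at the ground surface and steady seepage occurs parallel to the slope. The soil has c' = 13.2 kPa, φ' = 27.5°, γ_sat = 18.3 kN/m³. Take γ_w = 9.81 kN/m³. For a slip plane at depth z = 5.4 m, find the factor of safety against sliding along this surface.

With seepage parallel to the slope and the water table at the surface, the effective normal stress on the slip plane uses the buoyant unit weight γ' = γ_sat − γ_w while the driving shear stress uses γ_sat:
FS = [c' + γ' z cos²β tanφ'] / [γ_sat z sinβ cosβ]
γ' = 18.3 − 9.81 = 8.49 kN/m³
Numerator = 13.2 + 8.49·5.4·cos²36.5°·tan27.5° = 13.2 + 8.49·5.4·0.6462·0.5206 = 28.622 kPa
Denominator = 18.3·5.4·sin36.5°·cos36.5° = 18.3·5.4·0.5948·0.8039 = 47.251 kPa
FS = 28.622 / 47.251 = 0.606

FS = 0.61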